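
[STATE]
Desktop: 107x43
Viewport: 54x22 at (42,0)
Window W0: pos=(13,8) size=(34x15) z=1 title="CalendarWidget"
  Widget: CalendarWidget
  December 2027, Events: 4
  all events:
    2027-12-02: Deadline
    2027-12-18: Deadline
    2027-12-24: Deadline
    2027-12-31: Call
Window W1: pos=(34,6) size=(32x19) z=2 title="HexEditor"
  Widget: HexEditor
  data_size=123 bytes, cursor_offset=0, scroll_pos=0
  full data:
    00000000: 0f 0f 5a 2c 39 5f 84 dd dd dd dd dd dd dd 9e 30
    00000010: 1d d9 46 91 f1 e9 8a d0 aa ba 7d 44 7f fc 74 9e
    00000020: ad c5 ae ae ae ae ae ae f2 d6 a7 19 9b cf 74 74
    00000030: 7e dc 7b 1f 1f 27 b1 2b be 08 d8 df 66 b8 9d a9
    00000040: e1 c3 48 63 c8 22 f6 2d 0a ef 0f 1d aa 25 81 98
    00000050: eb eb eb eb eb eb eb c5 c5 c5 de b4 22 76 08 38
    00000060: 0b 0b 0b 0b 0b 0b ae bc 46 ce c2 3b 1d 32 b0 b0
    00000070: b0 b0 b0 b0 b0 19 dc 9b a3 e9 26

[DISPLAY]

                                                      
                                                      
                                                      
                                                      
                                                      
                                                      
━━━━━━━━━━━━━━━━━━━━━━━┓                              
tor                    ┃                              
───────────────────────┨                              
0  0F 0f 5a 2c 39 5f 84┃                              
0  1d d9 46 91 f1 e9 8a┃                              
0  ad c5 ae ae ae ae ae┃                              
0  7e dc 7b 1f 1f 27 b1┃                              
0  e1 c3 48 63 c8 22 f6┃                              
0  eb eb eb eb eb eb eb┃                              
0  0b 0b 0b 0b 0b 0b ae┃                              
0  b0 b0 b0 b0 b0 19 dc┃                              
                       ┃                              
                       ┃                              
                       ┃                              
                       ┃                              
                       ┃                              


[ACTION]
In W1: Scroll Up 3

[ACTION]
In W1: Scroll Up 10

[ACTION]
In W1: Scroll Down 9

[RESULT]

                                                      
                                                      
                                                      
                                                      
                                                      
                                                      
━━━━━━━━━━━━━━━━━━━━━━━┓                              
tor                    ┃                              
───────────────────────┨                              
0  b0 b0 b0 b0 b0 19 dc┃                              
                       ┃                              
                       ┃                              
                       ┃                              
                       ┃                              
                       ┃                              
                       ┃                              
                       ┃                              
                       ┃                              
                       ┃                              
                       ┃                              
                       ┃                              
                       ┃                              


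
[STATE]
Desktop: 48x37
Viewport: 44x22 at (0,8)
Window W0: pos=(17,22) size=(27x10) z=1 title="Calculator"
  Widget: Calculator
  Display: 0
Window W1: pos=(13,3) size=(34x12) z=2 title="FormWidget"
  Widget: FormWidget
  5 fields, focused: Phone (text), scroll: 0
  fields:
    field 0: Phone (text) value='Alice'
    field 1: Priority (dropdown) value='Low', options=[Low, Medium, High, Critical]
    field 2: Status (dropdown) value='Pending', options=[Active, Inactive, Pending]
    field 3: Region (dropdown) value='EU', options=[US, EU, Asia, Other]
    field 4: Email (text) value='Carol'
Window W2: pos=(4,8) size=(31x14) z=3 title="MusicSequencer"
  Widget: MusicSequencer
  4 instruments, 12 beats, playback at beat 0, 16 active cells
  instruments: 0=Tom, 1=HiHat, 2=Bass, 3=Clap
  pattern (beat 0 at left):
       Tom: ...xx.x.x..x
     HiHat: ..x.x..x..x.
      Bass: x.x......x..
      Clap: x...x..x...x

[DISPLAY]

    ┏━━━━━━━━━━━━━━━━━━━━━━━━━━━━━┓g        
    ┃ MusicSequencer              ┃         
    ┠─────────────────────────────┨         
    ┃      ▼12345678901           ┃         
    ┃   Tom···██·█·█··█           ┃         
    ┃ HiHat··█·█··█··█·           ┃         
    ┃  Bass█·█······█··           ┃━━━━━━━━━
    ┃  Clap█···█··█···█           ┃         
    ┃                             ┃         
    ┃                             ┃         
    ┃                             ┃         
    ┃                             ┃         
    ┃                             ┃         
    ┗━━━━━━━━━━━━━━━━━━━━━━━━━━━━━┛         
                 ┏━━━━━━━━━━━━━━━━━━━━━━━━━┓
                 ┃ Calculator              ┃
                 ┠─────────────────────────┨
                 ┃                        0┃
                 ┃┌───┬───┬───┬───┐        ┃
                 ┃│ 7 │ 8 │ 9 │ ÷ │        ┃
                 ┃├───┼───┼───┼───┤        ┃
                 ┃│ 4 │ 5 │ 6 │ × │        ┃


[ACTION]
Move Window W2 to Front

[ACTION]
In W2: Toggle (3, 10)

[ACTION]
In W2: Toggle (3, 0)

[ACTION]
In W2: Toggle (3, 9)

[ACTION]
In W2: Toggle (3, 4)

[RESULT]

    ┏━━━━━━━━━━━━━━━━━━━━━━━━━━━━━┓g        
    ┃ MusicSequencer              ┃         
    ┠─────────────────────────────┨         
    ┃      ▼12345678901           ┃         
    ┃   Tom···██·█·█··█           ┃         
    ┃ HiHat··█·█··█··█·           ┃         
    ┃  Bass█·█······█··           ┃━━━━━━━━━
    ┃  Clap·······█·███           ┃         
    ┃                             ┃         
    ┃                             ┃         
    ┃                             ┃         
    ┃                             ┃         
    ┃                             ┃         
    ┗━━━━━━━━━━━━━━━━━━━━━━━━━━━━━┛         
                 ┏━━━━━━━━━━━━━━━━━━━━━━━━━┓
                 ┃ Calculator              ┃
                 ┠─────────────────────────┨
                 ┃                        0┃
                 ┃┌───┬───┬───┬───┐        ┃
                 ┃│ 7 │ 8 │ 9 │ ÷ │        ┃
                 ┃├───┼───┼───┼───┤        ┃
                 ┃│ 4 │ 5 │ 6 │ × │        ┃


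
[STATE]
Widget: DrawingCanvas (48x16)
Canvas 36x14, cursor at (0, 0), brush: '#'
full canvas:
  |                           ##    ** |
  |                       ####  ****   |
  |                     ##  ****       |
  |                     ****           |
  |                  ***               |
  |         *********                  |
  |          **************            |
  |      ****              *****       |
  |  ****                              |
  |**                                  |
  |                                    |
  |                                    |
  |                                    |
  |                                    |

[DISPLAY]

+                          ##    **             
                       ####  ****               
                     ##  ****                   
                     ****                       
                  ***                           
         *********                              
          **************                        
      ****              *****                   
  ****                                          
**                                              
                                                
                                                
                                                
                                                
                                                
                                                


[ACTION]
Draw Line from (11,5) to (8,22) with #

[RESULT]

+                          ##    **             
                       ####  ****               
                     ##  ****                   
                     ****                       
                  ***                           
         *********                              
          **************                        
      ****              *****                   
  ****              ###                         
**            ######                            
        ######                                  
     ###                                        
                                                
                                                
                                                
                                                


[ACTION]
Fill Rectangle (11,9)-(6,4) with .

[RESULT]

+                          ##    **             
                       ####  ****               
                     ##  ****                   
                     ****                       
                  ***                           
         *********                              
    ......**************                        
    ......              *****                   
  **......          ###                         
**  ......    ######                            
    ......####                                  
    ......                                      
                                                
                                                
                                                
                                                


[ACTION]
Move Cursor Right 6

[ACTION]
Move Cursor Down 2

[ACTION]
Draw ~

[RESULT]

                           ##    **             
                       ####  ****               
      ~              ##  ****                   
                     ****                       
                  ***                           
         *********                              
    ......**************                        
    ......              *****                   
  **......          ###                         
**  ......    ######                            
    ......####                                  
    ......                                      
                                                
                                                
                                                
                                                


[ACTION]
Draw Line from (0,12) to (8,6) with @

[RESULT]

            @              ##    **             
           @           ####  ****               
      ~    @         ##  ****                   
          @          ****                       
         @        ***                           
        @*********                              
    ....@.**************                        
    ...@..              *****                   
  **..@...          ###                         
**  ......    ######                            
    ......####                                  
    ......                                      
                                                
                                                
                                                
                                                


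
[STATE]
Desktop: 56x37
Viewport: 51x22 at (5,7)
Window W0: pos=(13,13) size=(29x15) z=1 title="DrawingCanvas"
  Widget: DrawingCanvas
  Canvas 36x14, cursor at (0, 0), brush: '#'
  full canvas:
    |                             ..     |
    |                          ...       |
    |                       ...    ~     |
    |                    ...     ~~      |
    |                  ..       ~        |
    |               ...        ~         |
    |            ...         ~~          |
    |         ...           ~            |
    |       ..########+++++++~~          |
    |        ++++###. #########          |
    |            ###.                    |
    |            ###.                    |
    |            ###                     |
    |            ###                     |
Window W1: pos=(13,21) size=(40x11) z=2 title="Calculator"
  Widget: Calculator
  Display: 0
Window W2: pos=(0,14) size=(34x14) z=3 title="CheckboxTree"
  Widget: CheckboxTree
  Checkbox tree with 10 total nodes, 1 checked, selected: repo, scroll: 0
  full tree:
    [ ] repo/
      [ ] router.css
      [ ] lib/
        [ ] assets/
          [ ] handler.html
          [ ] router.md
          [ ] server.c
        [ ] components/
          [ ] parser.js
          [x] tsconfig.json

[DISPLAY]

                                                   
                                                   
                                                   
                                                   
                                                   
                                                   
        ┏━━━━━━━━━━━━━━━━━━━━━━━━━━━┓              
━━━━━━━━━━━━━━━━━━━━━━━━━━━━┓       ┃              
ckboxTree                   ┃───────┨              
────────────────────────────┨       ┃              
 repo/                      ┃      .┃              
 ] router.css               ┃   ... ┃              
-] lib/                     ┃...    ┃              
 [ ] assets/                ┃       ┃              
   [ ] handler.html         ┃━━━━━━━━━━━━━━━━━━┓   
   [ ] router.md            ┃                  ┃   
   [ ] server.c             ┃──────────────────┨   
 [-] components/            ┃                 0┃   
   [ ] parser.js            ┃                  ┃   
   [x] tsconfig.json        ┃                  ┃   
━━━━━━━━━━━━━━━━━━━━━━━━━━━━┛                  ┃   
        ┃│ 4 │ 5 │ 6 │ × │                     ┃   


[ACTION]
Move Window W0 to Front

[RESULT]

                                                   
                                                   
                                                   
                                                   
                                                   
                                                   
        ┏━━━━━━━━━━━━━━━━━━━━━━━━━━━┓              
━━━━━━━━┃ DrawingCanvas             ┃              
ckboxTre┠───────────────────────────┨              
────────┃+                          ┃              
 repo/  ┃                          .┃              
 ] route┃                       ... ┃              
-] lib/ ┃                    ...    ┃              
 [ ] ass┃                  ..       ┃              
   [ ] h┃               ...        ~┃━━━━━━━━━━┓   
   [ ] r┃            ...         ~~ ┃          ┃   
   [ ] s┃         ...           ~   ┃──────────┨   
 [-] com┃       ..########+++++++~~ ┃         0┃   
   [ ] p┃        ++++###. ######### ┃          ┃   
   [x] t┃            ###.           ┃          ┃   
━━━━━━━━┗━━━━━━━━━━━━━━━━━━━━━━━━━━━┛          ┃   
        ┃│ 4 │ 5 │ 6 │ × │                     ┃   


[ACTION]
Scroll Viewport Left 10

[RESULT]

                                                   
                                                   
                                                   
                                                   
                                                   
                                                   
             ┏━━━━━━━━━━━━━━━━━━━━━━━━━━━┓         
┏━━━━━━━━━━━━┃ DrawingCanvas             ┃         
┃ CheckboxTre┠───────────────────────────┨         
┠────────────┃+                          ┃         
┃>[-] repo/  ┃                          .┃         
┃   [ ] route┃                       ... ┃         
┃   [-] lib/ ┃                    ...    ┃         
┃     [ ] ass┃                  ..       ┃         
┃       [ ] h┃               ...        ~┃━━━━━━━━━
┃       [ ] r┃            ...         ~~ ┃         
┃       [ ] s┃         ...           ~   ┃─────────
┃     [-] com┃       ..########+++++++~~ ┃         
┃       [ ] p┃        ++++###. ######### ┃         
┃       [x] t┃            ###.           ┃         
┗━━━━━━━━━━━━┗━━━━━━━━━━━━━━━━━━━━━━━━━━━┛         
             ┃│ 4 │ 5 │ 6 │ × │                    


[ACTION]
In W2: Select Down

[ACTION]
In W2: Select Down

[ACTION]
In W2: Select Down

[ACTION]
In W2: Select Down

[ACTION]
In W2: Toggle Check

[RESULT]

                                                   
                                                   
                                                   
                                                   
                                                   
                                                   
             ┏━━━━━━━━━━━━━━━━━━━━━━━━━━━┓         
┏━━━━━━━━━━━━┃ DrawingCanvas             ┃         
┃ CheckboxTre┠───────────────────────────┨         
┠────────────┃+                          ┃         
┃ [-] repo/  ┃                          .┃         
┃   [ ] route┃                       ... ┃         
┃   [-] lib/ ┃                    ...    ┃         
┃     [-] ass┃                  ..       ┃         
┃>      [x] h┃               ...        ~┃━━━━━━━━━
┃       [ ] r┃            ...         ~~ ┃         
┃       [ ] s┃         ...           ~   ┃─────────
┃     [-] com┃       ..########+++++++~~ ┃         
┃       [ ] p┃        ++++###. ######### ┃         
┃       [x] t┃            ###.           ┃         
┗━━━━━━━━━━━━┗━━━━━━━━━━━━━━━━━━━━━━━━━━━┛         
             ┃│ 4 │ 5 │ 6 │ × │                    


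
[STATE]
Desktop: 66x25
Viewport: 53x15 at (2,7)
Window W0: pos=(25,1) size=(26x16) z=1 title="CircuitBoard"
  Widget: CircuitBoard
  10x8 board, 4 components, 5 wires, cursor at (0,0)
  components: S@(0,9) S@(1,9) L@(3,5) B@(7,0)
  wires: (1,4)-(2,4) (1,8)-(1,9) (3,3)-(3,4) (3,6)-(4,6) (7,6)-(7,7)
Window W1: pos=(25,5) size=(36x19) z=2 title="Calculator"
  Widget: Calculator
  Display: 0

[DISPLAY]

                       ┠─────────────────────────────
                       ┃                             
                       ┃┌───┬───┬───┬───┐            
                       ┃│ 7 │ 8 │ 9 │ ÷ │            
                       ┃├───┼───┼───┼───┤            
                       ┃│ 4 │ 5 │ 6 │ × │            
                       ┃├───┼───┼───┼───┤            
                       ┃│ 1 │ 2 │ 3 │ - │            
                       ┃├───┼───┼───┼───┤            
                       ┃│ 0 │ . │ = │ + │            
                       ┃├───┼───┼───┼───┤            
                       ┃│ C │ MC│ MR│ M+│            
                       ┃└───┴───┴───┴───┘            
                       ┃                             
                       ┃                             


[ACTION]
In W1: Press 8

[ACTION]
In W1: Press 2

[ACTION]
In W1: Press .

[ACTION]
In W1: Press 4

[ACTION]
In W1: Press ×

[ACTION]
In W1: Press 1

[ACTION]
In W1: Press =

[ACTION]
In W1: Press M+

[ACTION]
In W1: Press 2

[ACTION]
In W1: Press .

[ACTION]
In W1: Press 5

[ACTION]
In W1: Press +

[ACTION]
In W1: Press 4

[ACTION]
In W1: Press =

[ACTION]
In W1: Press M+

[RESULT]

                       ┠─────────────────────────────
                       ┃                            8
                       ┃┌───┬───┬───┬───┐            
                       ┃│ 7 │ 8 │ 9 │ ÷ │            
                       ┃├───┼───┼───┼───┤            
                       ┃│ 4 │ 5 │ 6 │ × │            
                       ┃├───┼───┼───┼───┤            
                       ┃│ 1 │ 2 │ 3 │ - │            
                       ┃├───┼───┼───┼───┤            
                       ┃│ 0 │ . │ = │ + │            
                       ┃├───┼───┼───┼───┤            
                       ┃│ C │ MC│ MR│ M+│            
                       ┃└───┴───┴───┴───┘            
                       ┃                             
                       ┃                             


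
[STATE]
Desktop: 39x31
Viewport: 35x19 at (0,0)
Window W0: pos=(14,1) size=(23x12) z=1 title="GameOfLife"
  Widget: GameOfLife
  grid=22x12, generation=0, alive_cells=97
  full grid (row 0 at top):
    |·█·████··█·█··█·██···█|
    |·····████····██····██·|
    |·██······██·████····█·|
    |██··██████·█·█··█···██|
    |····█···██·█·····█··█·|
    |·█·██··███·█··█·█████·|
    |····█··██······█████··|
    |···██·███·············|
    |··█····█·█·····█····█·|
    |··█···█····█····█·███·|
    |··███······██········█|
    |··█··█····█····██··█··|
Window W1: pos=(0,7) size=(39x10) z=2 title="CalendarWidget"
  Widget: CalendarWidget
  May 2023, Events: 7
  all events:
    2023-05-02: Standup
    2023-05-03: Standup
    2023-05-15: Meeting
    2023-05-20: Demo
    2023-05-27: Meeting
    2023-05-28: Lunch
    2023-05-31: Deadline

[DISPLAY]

                                   
              ┏━━━━━━━━━━━━━━━━━━━━
              ┃ GameOfLife         
              ┠────────────────────
              ┃Gen: 0              
              ┃·██······██·████····
              ┃██··██████·█·█··█···
┏━━━━━━━━━━━━━━━━━━━━━━━━━━━━━━━━━━
┃ CalendarWidget                   
┠──────────────────────────────────
┃               May 2023           
┃Mo Tu We Th Fr Sa Su              
┃ 1  2*  3*  4  5  6  7            
┃ 8  9 10 11 12 13 14              
┃15* 16 17 18 19 20* 21            
┃22 23 24 25 26 27* 28*            
┗━━━━━━━━━━━━━━━━━━━━━━━━━━━━━━━━━━
                                   
                                   


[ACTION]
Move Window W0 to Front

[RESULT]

                                   
              ┏━━━━━━━━━━━━━━━━━━━━
              ┃ GameOfLife         
              ┠────────────────────
              ┃Gen: 0              
              ┃·██······██·████····
              ┃██··██████·█·█··█···
┏━━━━━━━━━━━━━┃····█···██·█·····█··
┃ CalendarWidg┃·█·██··███·█··█·████
┠─────────────┃····█··██······█████
┃             ┃···██·███···········
┃Mo Tu We Th F┃··█····█·█·····█····
┃ 1  2*  3*  4┗━━━━━━━━━━━━━━━━━━━━
┃ 8  9 10 11 12 13 14              
┃15* 16 17 18 19 20* 21            
┃22 23 24 25 26 27* 28*            
┗━━━━━━━━━━━━━━━━━━━━━━━━━━━━━━━━━━
                                   
                                   


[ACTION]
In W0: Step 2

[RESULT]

                                   
              ┏━━━━━━━━━━━━━━━━━━━━
              ┃ GameOfLife         
              ┠────────────────────
              ┃Gen: 2              
              ┃········█·██··██····
              ┃····███····█···██···
┏━━━━━━━━━━━━━┃█···········█·███··█
┃ CalendarWidg┃···██···············
┠─────────────┃··█···█·········█·█·
┃             ┃··█████·········█·██
┃Mo Tu We Th F┃·██··██···██········
┃ 1  2*  3*  4┗━━━━━━━━━━━━━━━━━━━━
┃ 8  9 10 11 12 13 14              
┃15* 16 17 18 19 20* 21            
┃22 23 24 25 26 27* 28*            
┗━━━━━━━━━━━━━━━━━━━━━━━━━━━━━━━━━━
                                   
                                   


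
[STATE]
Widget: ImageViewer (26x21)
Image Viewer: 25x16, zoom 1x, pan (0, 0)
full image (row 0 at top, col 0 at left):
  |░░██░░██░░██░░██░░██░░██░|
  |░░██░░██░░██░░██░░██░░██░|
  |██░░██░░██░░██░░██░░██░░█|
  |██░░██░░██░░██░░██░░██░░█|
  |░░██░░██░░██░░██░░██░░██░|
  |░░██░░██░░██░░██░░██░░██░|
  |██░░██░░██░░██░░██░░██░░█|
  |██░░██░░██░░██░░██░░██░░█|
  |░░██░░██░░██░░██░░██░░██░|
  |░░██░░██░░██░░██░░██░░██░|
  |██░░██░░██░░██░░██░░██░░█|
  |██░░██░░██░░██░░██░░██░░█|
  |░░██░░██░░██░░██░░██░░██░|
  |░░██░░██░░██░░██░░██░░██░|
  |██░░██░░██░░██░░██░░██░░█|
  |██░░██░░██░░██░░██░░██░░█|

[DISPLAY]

░░██░░██░░██░░██░░██░░██░ 
░░██░░██░░██░░██░░██░░██░ 
██░░██░░██░░██░░██░░██░░█ 
██░░██░░██░░██░░██░░██░░█ 
░░██░░██░░██░░██░░██░░██░ 
░░██░░██░░██░░██░░██░░██░ 
██░░██░░██░░██░░██░░██░░█ 
██░░██░░██░░██░░██░░██░░█ 
░░██░░██░░██░░██░░██░░██░ 
░░██░░██░░██░░██░░██░░██░ 
██░░██░░██░░██░░██░░██░░█ 
██░░██░░██░░██░░██░░██░░█ 
░░██░░██░░██░░██░░██░░██░ 
░░██░░██░░██░░██░░██░░██░ 
██░░██░░██░░██░░██░░██░░█ 
██░░██░░██░░██░░██░░██░░█ 
                          
                          
                          
                          
                          


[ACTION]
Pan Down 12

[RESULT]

░░██░░██░░██░░██░░██░░██░ 
░░██░░██░░██░░██░░██░░██░ 
██░░██░░██░░██░░██░░██░░█ 
██░░██░░██░░██░░██░░██░░█ 
                          
                          
                          
                          
                          
                          
                          
                          
                          
                          
                          
                          
                          
                          
                          
                          
                          


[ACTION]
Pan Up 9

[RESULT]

██░░██░░██░░██░░██░░██░░█ 
░░██░░██░░██░░██░░██░░██░ 
░░██░░██░░██░░██░░██░░██░ 
██░░██░░██░░██░░██░░██░░█ 
██░░██░░██░░██░░██░░██░░█ 
░░██░░██░░██░░██░░██░░██░ 
░░██░░██░░██░░██░░██░░██░ 
██░░██░░██░░██░░██░░██░░█ 
██░░██░░██░░██░░██░░██░░█ 
░░██░░██░░██░░██░░██░░██░ 
░░██░░██░░██░░██░░██░░██░ 
██░░██░░██░░██░░██░░██░░█ 
██░░██░░██░░██░░██░░██░░█ 
                          
                          
                          
                          
                          
                          
                          
                          


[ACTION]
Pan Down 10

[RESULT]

░░██░░██░░██░░██░░██░░██░ 
██░░██░░██░░██░░██░░██░░█ 
██░░██░░██░░██░░██░░██░░█ 
                          
                          
                          
                          
                          
                          
                          
                          
                          
                          
                          
                          
                          
                          
                          
                          
                          
                          


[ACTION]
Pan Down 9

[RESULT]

                          
                          
                          
                          
                          
                          
                          
                          
                          
                          
                          
                          
                          
                          
                          
                          
                          
                          
                          
                          
                          


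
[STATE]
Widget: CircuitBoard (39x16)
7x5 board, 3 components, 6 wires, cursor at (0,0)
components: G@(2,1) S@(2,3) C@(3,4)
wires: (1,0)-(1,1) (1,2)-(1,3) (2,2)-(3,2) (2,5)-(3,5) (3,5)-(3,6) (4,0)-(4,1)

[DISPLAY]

   0 1 2 3 4 5 6                       
0  [.]                                 
                                       
1   · ─ ·   · ─ ·                      
                                       
2       G   ·   S       ·              
            │           │              
3           ·       C   · ─ ·          
                                       
4   · ─ ·                              
Cursor: (0,0)                          
                                       
                                       
                                       
                                       
                                       


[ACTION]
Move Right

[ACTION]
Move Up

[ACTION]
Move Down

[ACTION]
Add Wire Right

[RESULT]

   0 1 2 3 4 5 6                       
0                                      
                                       
1   · ─[.]─ · ─ ·                      
                                       
2       G   ·   S       ·              
            │           │              
3           ·       C   · ─ ·          
                                       
4   · ─ ·                              
Cursor: (1,1)                          
                                       
                                       
                                       
                                       
                                       


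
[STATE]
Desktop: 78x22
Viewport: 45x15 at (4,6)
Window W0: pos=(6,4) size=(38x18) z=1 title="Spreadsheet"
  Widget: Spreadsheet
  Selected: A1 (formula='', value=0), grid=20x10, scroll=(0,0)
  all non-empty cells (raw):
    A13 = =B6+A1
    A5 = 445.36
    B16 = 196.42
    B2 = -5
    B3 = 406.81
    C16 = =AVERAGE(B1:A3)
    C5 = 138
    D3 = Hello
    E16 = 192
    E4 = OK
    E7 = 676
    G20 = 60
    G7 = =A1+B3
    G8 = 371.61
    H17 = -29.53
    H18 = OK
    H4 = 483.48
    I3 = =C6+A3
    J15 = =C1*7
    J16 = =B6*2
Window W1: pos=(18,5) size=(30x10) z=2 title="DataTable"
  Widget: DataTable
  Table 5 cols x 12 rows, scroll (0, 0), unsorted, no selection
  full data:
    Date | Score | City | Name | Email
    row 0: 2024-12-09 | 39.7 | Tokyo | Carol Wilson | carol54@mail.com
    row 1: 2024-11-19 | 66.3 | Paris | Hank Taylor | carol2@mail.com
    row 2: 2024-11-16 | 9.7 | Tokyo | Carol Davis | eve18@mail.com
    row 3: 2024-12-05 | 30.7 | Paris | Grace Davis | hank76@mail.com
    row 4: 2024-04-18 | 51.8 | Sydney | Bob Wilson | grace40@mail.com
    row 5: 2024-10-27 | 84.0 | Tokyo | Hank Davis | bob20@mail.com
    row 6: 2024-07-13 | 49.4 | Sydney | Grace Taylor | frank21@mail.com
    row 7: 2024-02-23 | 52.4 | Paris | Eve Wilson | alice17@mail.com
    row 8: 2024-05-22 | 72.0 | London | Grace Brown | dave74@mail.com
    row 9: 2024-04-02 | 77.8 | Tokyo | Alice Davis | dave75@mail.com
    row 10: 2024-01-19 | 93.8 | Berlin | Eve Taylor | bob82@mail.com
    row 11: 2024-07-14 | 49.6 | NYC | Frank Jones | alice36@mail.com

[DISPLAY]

  ┠───────────┃ DataTable                  ┃ 
  ┃A1:        ┠────────────────────────────┨ 
  ┃       A   ┃Date      │Score│City  │Name┃ 
  ┃-----------┃──────────┼─────┼──────┼────┃ 
  ┃  1      [0┃2024-12-09│39.7 │Tokyo │Caro┃ 
  ┃  2        ┃2024-11-19│66.3 │Paris │Hank┃ 
  ┃  3        ┃2024-11-16│9.7  │Tokyo │Caro┃ 
  ┃  4        ┃2024-12-05│30.7 │Paris │Grac┃ 
  ┃  5   445.3┗━━━━━━━━━━━━━━━━━━━━━━━━━━━━┛ 
  ┃  6        0       0       0       0┃     
  ┃  7        0       0       0       0┃     
  ┃  8        0       0       0       0┃     
  ┃  9        0       0       0       0┃     
  ┃ 10        0       0       0       0┃     
  ┃ 11        0       0       0       0┃     


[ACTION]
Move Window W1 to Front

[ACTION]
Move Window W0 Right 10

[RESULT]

            ┠─┃ DataTable                  ┃─
            ┃A┠────────────────────────────┨ 
            ┃ ┃Date      │Score│City  │Name┃D
            ┃-┃──────────┼─────┼──────┼────┃-
            ┃ ┃2024-12-09│39.7 │Tokyo │Caro┃ 
            ┃ ┃2024-11-19│66.3 │Paris │Hank┃ 
            ┃ ┃2024-11-16│9.7  │Tokyo │Caro┃l
            ┃ ┃2024-12-05│30.7 │Paris │Grac┃ 
            ┃ ┗━━━━━━━━━━━━━━━━━━━━━━━━━━━━┛ 
            ┃  6        0       0       0    
            ┃  7        0       0       0    
            ┃  8        0       0       0    
            ┃  9        0       0       0    
            ┃ 10        0       0       0    
            ┃ 11        0       0       0    


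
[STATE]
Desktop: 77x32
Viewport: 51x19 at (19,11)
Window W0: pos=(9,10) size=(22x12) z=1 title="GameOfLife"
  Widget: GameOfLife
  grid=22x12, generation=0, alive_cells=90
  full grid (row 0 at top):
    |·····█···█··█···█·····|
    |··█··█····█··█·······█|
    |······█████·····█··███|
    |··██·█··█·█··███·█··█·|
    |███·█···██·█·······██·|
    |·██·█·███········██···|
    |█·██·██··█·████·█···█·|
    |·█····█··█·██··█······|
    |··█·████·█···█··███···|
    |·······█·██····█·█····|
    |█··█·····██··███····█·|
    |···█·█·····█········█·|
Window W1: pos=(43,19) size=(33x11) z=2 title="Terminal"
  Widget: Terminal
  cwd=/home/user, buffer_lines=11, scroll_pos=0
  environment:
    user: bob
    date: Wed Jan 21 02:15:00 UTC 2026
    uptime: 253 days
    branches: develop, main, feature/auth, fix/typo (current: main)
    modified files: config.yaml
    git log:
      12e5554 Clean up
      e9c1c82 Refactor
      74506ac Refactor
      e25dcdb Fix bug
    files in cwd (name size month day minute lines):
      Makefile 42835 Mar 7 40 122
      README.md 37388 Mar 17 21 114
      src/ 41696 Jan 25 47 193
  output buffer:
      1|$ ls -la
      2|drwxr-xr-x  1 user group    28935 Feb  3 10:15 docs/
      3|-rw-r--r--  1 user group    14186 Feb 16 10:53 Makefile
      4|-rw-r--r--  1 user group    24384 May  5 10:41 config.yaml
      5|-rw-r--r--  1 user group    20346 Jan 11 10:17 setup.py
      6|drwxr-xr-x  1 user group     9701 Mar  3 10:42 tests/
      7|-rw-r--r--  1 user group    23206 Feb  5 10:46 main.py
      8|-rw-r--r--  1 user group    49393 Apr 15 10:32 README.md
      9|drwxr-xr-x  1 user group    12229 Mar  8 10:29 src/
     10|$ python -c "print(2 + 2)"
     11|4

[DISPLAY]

fe         ┃                                       
───────────┨                                       
           ┃                                       
█·····█··██┃                                       
█··███·█··█┃                                       
·█·······██┃                                       
·······██··┃                                       
·████·█···█┃                                       
·██··█·····┃            ┏━━━━━━━━━━━━━━━━━━━━━━━━━━
···█··███··┃            ┃ Terminal                 
━━━━━━━━━━━┛            ┠──────────────────────────
                        ┃$ ls -la                  
                        ┃drwxr-xr-x  1 user group  
                        ┃-rw-r--r--  1 user group  
                        ┃-rw-r--r--  1 user group  
                        ┃-rw-r--r--  1 user group  
                        ┃drwxr-xr-x  1 user group  
                        ┃-rw-r--r--  1 user group  
                        ┗━━━━━━━━━━━━━━━━━━━━━━━━━━


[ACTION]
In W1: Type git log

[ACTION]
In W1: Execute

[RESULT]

fe         ┃                                       
───────────┨                                       
           ┃                                       
█·····█··██┃                                       
█··███·█··█┃                                       
·█·······██┃                                       
·······██··┃                                       
·████·█···█┃                                       
·██··█·····┃            ┏━━━━━━━━━━━━━━━━━━━━━━━━━━
···█··███··┃            ┃ Terminal                 
━━━━━━━━━━━┛            ┠──────────────────────────
                        ┃4                         
                        ┃$ git log                 
                        ┃12e5554 Clean up          
                        ┃e9c1c82 Refactor          
                        ┃74506ac Refactor          
                        ┃e25dcdb Fix bug           
                        ┃$ █                       
                        ┗━━━━━━━━━━━━━━━━━━━━━━━━━━


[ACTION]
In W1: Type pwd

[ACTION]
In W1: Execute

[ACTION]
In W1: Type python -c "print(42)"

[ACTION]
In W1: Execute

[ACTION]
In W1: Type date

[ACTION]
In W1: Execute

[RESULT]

fe         ┃                                       
───────────┨                                       
           ┃                                       
█·····█··██┃                                       
█··███·█··█┃                                       
·█·······██┃                                       
·······██··┃                                       
·████·█···█┃                                       
·██··█·····┃            ┏━━━━━━━━━━━━━━━━━━━━━━━━━━
···█··███··┃            ┃ Terminal                 
━━━━━━━━━━━┛            ┠──────────────────────────
                        ┃$ pwd                     
                        ┃/home/user                
                        ┃$ python -c "print(42)"   
                        ┃42                        
                        ┃$ date                    
                        ┃Wed Jan 21 02:15:00 UTC 20
                        ┃$ █                       
                        ┗━━━━━━━━━━━━━━━━━━━━━━━━━━
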